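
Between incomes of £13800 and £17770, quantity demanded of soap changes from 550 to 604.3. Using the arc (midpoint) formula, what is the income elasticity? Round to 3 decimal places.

0.374

ΔQ = 604.3 − 550 = 54.3; midpoint Q̄ = (550 + 604.3)/2 = 577.15.
ΔI = 17770 − 13800 = 3970; midpoint Ī = (13800 + 17770)/2 = 15785.
η = (ΔQ/Q̄) ÷ (ΔI/Ī) = (54.3/577.15) ÷ (3970/15785) = 0.374.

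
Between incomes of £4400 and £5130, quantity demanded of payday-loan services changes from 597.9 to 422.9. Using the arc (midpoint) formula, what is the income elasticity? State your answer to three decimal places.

ΔQ = 422.9 − 597.9 = -175; midpoint Q̄ = (597.9 + 422.9)/2 = 510.4.
ΔI = 5130 − 4400 = 730; midpoint Ī = (4400 + 5130)/2 = 4765.
η = (ΔQ/Q̄) ÷ (ΔI/Ī) = (-175/510.4) ÷ (730/4765) = -2.238.

-2.238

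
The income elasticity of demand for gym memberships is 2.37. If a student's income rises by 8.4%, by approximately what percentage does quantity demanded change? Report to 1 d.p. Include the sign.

%ΔQ ≈ η × %ΔI = 2.37 × 8.4% = 19.9%.

19.9%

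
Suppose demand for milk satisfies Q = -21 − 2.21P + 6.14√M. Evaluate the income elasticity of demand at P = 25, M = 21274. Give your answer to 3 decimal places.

At P = 25, M = 21274: Q = 819.306.
Holding P constant, ∂Q/∂M = 6.14/(2√M) = 0.0210481.
η_M = (∂Q/∂M)·(M/Q) = 0.0210481 × (21274/819.306) = 0.547.

0.547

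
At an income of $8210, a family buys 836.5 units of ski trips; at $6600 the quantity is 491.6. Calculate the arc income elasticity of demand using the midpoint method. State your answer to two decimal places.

2.39

ΔQ = 491.6 − 836.5 = -344.9; midpoint Q̄ = (836.5 + 491.6)/2 = 664.05.
ΔI = 6600 − 8210 = -1610; midpoint Ī = (8210 + 6600)/2 = 7405.
η = (ΔQ/Q̄) ÷ (ΔI/Ī) = (-344.9/664.05) ÷ (-1610/7405) = 2.39.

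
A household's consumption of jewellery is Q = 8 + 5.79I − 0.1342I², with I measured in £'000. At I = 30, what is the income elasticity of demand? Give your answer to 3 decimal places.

-1.114

At I = 30: Q = 60.9200.
dQ/dI = 5.79 − 0.2684I = -2.26200.
η = (dQ/dI)·(I/Q) = -2.26200 × (30/60.9200) = -1.114.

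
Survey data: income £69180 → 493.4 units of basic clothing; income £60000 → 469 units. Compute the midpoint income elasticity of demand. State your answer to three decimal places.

ΔQ = 469 − 493.4 = -24.4; midpoint Q̄ = (493.4 + 469)/2 = 481.2.
ΔI = 60000 − 69180 = -9180; midpoint Ī = (69180 + 60000)/2 = 64590.
η = (ΔQ/Q̄) ÷ (ΔI/Ī) = (-24.4/481.2) ÷ (-9180/64590) = 0.357.

0.357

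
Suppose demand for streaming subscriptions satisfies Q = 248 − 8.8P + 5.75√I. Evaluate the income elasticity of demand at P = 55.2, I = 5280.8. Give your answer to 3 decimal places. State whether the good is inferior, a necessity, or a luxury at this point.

At P = 55.2, I = 5280.8: Q = 180.087.
Holding P constant, ∂Q/∂I = 5.75/(2√I) = 0.0395629.
η_I = (∂Q/∂I)·(I/Q) = 0.0395629 × (5280.8/180.087) = 1.160.
Since η > 1, this is a luxury.

1.160 (luxury)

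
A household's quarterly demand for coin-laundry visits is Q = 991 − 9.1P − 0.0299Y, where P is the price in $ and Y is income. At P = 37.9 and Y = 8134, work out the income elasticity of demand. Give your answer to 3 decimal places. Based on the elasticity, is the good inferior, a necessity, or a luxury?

-0.604 (inferior good)

At P = 37.9, Y = 8134: Q = 402.903.
Holding P constant, ∂Q/∂Y = −0.0299.
η_Y = (∂Q/∂Y)·(Y/Q) = -0.0299 × (8134/402.903) = -0.604.
Since η < 0, this is an inferior good.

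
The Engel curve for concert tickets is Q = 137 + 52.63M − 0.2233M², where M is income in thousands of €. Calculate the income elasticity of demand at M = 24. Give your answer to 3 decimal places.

At M = 24: Q = 1271.4992.
dQ/dM = 52.63 − 0.4466M = 41.91160.
η = (dQ/dM)·(M/Q) = 41.91160 × (24/1271.4992) = 0.791.

0.791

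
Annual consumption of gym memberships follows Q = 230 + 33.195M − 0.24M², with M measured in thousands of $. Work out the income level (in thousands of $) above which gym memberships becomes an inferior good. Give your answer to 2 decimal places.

69.16

dQ/dM = 33.195 − 0.48M.
The good is inferior where dQ/dM < 0. Setting dQ/dM = 0 gives M = 33.195 / 0.48 = 69.16.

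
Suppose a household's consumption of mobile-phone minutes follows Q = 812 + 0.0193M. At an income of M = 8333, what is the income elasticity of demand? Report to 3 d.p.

0.165

At M = 8333: Q = 972.827.
dQ/dM = 0.0193.
η = (dQ/dM)·(M/Q) = 0.0193 × (8333/972.827) = 0.165.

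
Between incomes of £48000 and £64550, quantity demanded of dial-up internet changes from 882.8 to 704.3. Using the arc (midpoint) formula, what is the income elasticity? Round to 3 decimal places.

-0.765

ΔQ = 704.3 − 882.8 = -178.5; midpoint Q̄ = (882.8 + 704.3)/2 = 793.55.
ΔI = 64550 − 48000 = 16550; midpoint Ī = (48000 + 64550)/2 = 56275.
η = (ΔQ/Q̄) ÷ (ΔI/Ī) = (-178.5/793.55) ÷ (16550/56275) = -0.765.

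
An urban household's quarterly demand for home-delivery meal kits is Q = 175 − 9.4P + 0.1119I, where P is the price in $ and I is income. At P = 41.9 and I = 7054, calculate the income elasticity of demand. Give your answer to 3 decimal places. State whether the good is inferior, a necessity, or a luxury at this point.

1.384 (luxury)

At P = 41.9, I = 7054: Q = 570.483.
Holding P constant, ∂Q/∂I = 0.1119.
η_I = (∂Q/∂I)·(I/Q) = 0.1119 × (7054/570.483) = 1.384.
Since η > 1, this is a luxury.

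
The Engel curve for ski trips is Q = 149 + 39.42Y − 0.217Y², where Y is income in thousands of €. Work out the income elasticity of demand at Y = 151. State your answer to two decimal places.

-3.42

At Y = 151: Q = 1153.6030.
dQ/dY = 39.42 − 0.434Y = -26.11400.
η = (dQ/dY)·(Y/Q) = -26.11400 × (151/1153.6030) = -3.42.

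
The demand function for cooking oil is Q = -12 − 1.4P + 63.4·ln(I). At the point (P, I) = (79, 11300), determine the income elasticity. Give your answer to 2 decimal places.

0.14

At P = 79, I = 11300: Q = 469.084.
Holding P constant, ∂Q/∂I = 63.4/I = 0.00561062.
η_I = (∂Q/∂I)·(I/Q) = 0.00561062 × (11300/469.084) = 0.14.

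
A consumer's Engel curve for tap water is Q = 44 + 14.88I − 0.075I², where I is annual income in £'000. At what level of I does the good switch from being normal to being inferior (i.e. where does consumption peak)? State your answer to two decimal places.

99.20

dQ/dI = 14.88 − 0.15I.
The good is inferior where dQ/dI < 0. Setting dQ/dI = 0 gives I = 14.88 / 0.15 = 99.20.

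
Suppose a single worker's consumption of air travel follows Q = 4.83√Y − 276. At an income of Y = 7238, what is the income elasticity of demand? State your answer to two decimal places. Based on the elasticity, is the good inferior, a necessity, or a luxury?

At Y = 7238: Q = 134.919.
dQ/dY = 4.83/(2√Y) = 0.0283862 at this income.
η = (dQ/dY)·(Y/Q) = 0.0283862 × (7238/134.919) = 1.52.
Since η > 1, the good is a luxury.

1.52 (luxury)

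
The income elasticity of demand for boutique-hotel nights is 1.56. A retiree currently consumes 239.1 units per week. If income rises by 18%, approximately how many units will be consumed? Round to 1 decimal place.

%ΔQ ≈ η × %ΔI = 1.56 × 18% = 28.08%.
New Q ≈ 239.1 × (1 + 0.2808) = 306.2.

306.2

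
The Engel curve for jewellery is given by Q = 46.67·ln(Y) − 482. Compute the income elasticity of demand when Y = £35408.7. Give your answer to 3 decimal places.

6.808

At Y = 35408.7: Q = 6.855.
dQ/dY = 46.67/Y = 0.00131804 at this income.
η = (dQ/dY)·(Y/Q) = 0.00131804 × (35408.7/6.855) = 6.808.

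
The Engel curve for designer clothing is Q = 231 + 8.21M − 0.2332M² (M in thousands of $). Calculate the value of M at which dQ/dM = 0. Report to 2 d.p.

17.60

dQ/dM = 8.21 − 0.4664M.
The good is inferior where dQ/dM < 0. Setting dQ/dM = 0 gives M = 8.21 / 0.4664 = 17.60.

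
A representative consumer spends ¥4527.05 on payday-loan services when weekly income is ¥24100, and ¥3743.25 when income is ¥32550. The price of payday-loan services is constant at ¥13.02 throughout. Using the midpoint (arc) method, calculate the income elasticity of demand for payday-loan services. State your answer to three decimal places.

-0.635

With a constant price, Q₁ = 4527.05/13.02 = 347.700 and Q₂ = 3743.25/13.02 = 287.500 (equivalently, work directly with expenditure since P cancels).
Midpoint %ΔQ = (3743.25 − 4527.05)/4135.15 = -0.18955; midpoint %ΔI = (32550 − 24100)/28325 = 0.29832.
η = -0.18955 / 0.29832 = -0.635.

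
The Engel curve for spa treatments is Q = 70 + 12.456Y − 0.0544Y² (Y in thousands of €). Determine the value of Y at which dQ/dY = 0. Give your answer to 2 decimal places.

114.49

dQ/dY = 12.456 − 0.1088Y.
The good is inferior where dQ/dY < 0. Setting dQ/dY = 0 gives Y = 12.456 / 0.1088 = 114.49.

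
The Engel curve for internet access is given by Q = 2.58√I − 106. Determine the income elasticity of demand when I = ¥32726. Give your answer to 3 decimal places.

0.647

At I = 32726: Q = 360.730.
dQ/dI = 2.58/(2√I) = 0.00713088 at this income.
η = (dQ/dI)·(I/Q) = 0.00713088 × (32726/360.730) = 0.647.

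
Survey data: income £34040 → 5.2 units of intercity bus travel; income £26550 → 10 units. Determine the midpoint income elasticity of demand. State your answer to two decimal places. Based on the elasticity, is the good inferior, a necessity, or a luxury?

ΔQ = 10 − 5.2 = 4.8; midpoint Q̄ = (5.2 + 10)/2 = 7.6.
ΔI = 26550 − 34040 = -7490; midpoint Ī = (34040 + 26550)/2 = 30295.
η = (ΔQ/Q̄) ÷ (ΔI/Ī) = (4.8/7.6) ÷ (-7490/30295) = -2.55.
η < 0 ⇒ inferior good.

-2.55 (inferior good)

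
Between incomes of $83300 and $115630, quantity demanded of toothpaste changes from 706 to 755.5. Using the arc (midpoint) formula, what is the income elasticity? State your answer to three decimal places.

0.208

ΔQ = 755.5 − 706 = 49.5; midpoint Q̄ = (706 + 755.5)/2 = 730.75.
ΔI = 115630 − 83300 = 32330; midpoint Ī = (83300 + 115630)/2 = 99465.
η = (ΔQ/Q̄) ÷ (ΔI/Ī) = (49.5/730.75) ÷ (32330/99465) = 0.208.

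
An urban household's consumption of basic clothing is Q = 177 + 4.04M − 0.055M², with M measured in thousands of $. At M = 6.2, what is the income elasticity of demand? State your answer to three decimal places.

At M = 6.2: Q = 199.9338.
dQ/dM = 4.04 − 0.11M = 3.35800.
η = (dQ/dM)·(M/Q) = 3.35800 × (6.2/199.9338) = 0.104.

0.104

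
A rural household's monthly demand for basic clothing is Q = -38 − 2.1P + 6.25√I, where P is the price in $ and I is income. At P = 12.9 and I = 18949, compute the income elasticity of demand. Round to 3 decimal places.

At P = 12.9, I = 18949: Q = 795.256.
Holding P constant, ∂Q/∂I = 6.25/(2√I) = 0.0227016.
η_I = (∂Q/∂I)·(I/Q) = 0.0227016 × (18949/795.256) = 0.541.

0.541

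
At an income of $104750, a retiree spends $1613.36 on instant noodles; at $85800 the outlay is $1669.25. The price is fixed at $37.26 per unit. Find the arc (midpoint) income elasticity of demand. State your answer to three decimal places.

-0.171

With a constant price, Q₁ = 1613.36/37.26 = 43.300 and Q₂ = 1669.25/37.26 = 44.800 (equivalently, work directly with expenditure since P cancels).
Midpoint %ΔQ = (1669.25 − 1613.36)/1641.30 = 0.03405; midpoint %ΔI = (85800 − 104750)/95275 = -0.19890.
η = 0.03405 / -0.19890 = -0.171.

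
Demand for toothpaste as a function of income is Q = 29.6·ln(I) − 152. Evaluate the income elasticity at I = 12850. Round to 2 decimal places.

At I = 12850: Q = 128.049.
dQ/dI = 29.6/I = 0.0023035 at this income.
η = (dQ/dI)·(I/Q) = 0.0023035 × (12850/128.049) = 0.23.

0.23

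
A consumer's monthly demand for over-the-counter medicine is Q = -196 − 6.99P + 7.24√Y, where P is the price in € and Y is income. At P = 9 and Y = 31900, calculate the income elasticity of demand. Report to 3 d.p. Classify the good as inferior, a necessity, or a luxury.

0.625 (necessity)

At P = 9, Y = 31900: Q = 1034.195.
Holding P constant, ∂Q/∂Y = 7.24/(2√Y) = 0.0202681.
η_Y = (∂Q/∂Y)·(Y/Q) = 0.0202681 × (31900/1034.195) = 0.625.
Since 0 < η < 1, this is a necessity.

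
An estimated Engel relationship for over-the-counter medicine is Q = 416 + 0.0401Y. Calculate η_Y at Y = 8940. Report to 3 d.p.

At Y = 8940: Q = 774.494.
dQ/dY = 0.0401.
η = (dQ/dY)·(Y/Q) = 0.0401 × (8940/774.494) = 0.463.

0.463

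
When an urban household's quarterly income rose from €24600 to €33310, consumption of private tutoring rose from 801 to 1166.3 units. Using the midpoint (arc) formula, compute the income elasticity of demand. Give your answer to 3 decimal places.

1.235

ΔQ = 1166.3 − 801 = 365.3; midpoint Q̄ = (801 + 1166.3)/2 = 983.65.
ΔI = 33310 − 24600 = 8710; midpoint Ī = (24600 + 33310)/2 = 28955.
η = (ΔQ/Q̄) ÷ (ΔI/Ī) = (365.3/983.65) ÷ (8710/28955) = 1.235.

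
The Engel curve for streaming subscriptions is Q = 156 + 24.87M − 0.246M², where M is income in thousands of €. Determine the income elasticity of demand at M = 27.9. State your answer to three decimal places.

0.472

At M = 27.9: Q = 658.3841.
dQ/dM = 24.87 − 0.492M = 11.14320.
η = (dQ/dM)·(M/Q) = 11.14320 × (27.9/658.3841) = 0.472.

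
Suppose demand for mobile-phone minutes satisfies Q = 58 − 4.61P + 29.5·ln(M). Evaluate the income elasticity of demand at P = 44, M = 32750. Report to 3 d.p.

At P = 44, M = 32750: Q = 161.861.
Holding P constant, ∂Q/∂M = 29.5/M = 0.000900763.
η_M = (∂Q/∂M)·(M/Q) = 0.000900763 × (32750/161.861) = 0.182.

0.182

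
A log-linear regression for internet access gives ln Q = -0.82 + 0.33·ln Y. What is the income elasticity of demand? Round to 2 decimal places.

0.33

In a log-linear demand, the coefficient on ln Y is the income elasticity.
So η = 0.33.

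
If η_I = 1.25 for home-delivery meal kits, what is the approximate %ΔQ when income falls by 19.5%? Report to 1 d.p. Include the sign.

-24.4%

%ΔQ ≈ η × %ΔI = 1.25 × (-19.5%) = -24.4%.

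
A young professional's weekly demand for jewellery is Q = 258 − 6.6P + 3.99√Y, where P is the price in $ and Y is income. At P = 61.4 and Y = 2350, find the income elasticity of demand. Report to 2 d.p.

2.09

At P = 61.4, Y = 2350: Q = 46.182.
Holding P constant, ∂Q/∂Y = 3.99/(2√Y) = 0.0411537.
η_Y = (∂Q/∂Y)·(Y/Q) = 0.0411537 × (2350/46.182) = 2.09.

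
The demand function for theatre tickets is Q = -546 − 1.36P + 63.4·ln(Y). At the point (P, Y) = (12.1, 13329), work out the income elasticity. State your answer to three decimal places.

At P = 12.1, Y = 13329: Q = 39.698.
Holding P constant, ∂Q/∂Y = 63.4/Y = 0.00475655.
η_Y = (∂Q/∂Y)·(Y/Q) = 0.00475655 × (13329/39.698) = 1.597.

1.597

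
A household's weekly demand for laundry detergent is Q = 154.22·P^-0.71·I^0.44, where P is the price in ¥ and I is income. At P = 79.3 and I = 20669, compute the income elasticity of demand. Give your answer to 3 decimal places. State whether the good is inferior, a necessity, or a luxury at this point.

For a multiplicative demand Q = A·P^α·I^β, the income elasticity is β everywhere.
Here β = 0.44, so η = 0.440.
Since 0 < η < 1, this is a necessity.

0.440 (necessity)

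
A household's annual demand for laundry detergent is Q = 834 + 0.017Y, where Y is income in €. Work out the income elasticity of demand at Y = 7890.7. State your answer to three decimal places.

At Y = 7890.7: Q = 968.142.
dQ/dY = 0.017.
η = (dQ/dY)·(Y/Q) = 0.017 × (7890.7/968.142) = 0.139.

0.139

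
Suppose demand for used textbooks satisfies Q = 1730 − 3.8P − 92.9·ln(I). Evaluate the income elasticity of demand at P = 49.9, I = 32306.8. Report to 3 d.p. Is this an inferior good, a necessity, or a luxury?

-0.161 (inferior good)

At P = 49.9, I = 32306.8: Q = 575.796.
Holding P constant, ∂Q/∂I = -92.9/I = -0.00287556.
η_I = (∂Q/∂I)·(I/Q) = -0.00287556 × (32306.8/575.796) = -0.161.
Since η < 0, this is an inferior good.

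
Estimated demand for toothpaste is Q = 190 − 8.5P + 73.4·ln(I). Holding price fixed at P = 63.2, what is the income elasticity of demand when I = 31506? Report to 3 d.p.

At P = 63.2, I = 31506: Q = 413.072.
Holding P constant, ∂Q/∂I = 73.4/I = 0.00232971.
η_I = (∂Q/∂I)·(I/Q) = 0.00232971 × (31506/413.072) = 0.178.

0.178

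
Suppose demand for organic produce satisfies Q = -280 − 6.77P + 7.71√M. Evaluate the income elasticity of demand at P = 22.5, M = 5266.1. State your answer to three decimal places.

2.200

At P = 22.5, M = 5266.1: Q = 127.174.
Holding P constant, ∂Q/∂M = 7.71/(2√M) = 0.0531227.
η_M = (∂Q/∂M)·(M/Q) = 0.0531227 × (5266.1/127.174) = 2.200.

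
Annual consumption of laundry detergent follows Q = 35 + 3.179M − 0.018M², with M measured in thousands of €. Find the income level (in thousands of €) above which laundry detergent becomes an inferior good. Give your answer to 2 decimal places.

dQ/dM = 3.179 − 0.036M.
The good is inferior where dQ/dM < 0. Setting dQ/dM = 0 gives M = 3.179 / 0.036 = 88.31.

88.31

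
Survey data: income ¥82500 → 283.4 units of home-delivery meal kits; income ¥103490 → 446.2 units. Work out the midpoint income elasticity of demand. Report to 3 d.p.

1.977

ΔQ = 446.2 − 283.4 = 162.8; midpoint Q̄ = (283.4 + 446.2)/2 = 364.8.
ΔI = 103490 − 82500 = 20990; midpoint Ī = (82500 + 103490)/2 = 92995.
η = (ΔQ/Q̄) ÷ (ΔI/Ī) = (162.8/364.8) ÷ (20990/92995) = 1.977.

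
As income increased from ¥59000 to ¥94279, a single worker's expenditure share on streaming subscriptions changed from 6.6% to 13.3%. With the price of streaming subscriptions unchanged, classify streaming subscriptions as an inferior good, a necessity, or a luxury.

luxury

The budget share rises as income rises, so η > 1.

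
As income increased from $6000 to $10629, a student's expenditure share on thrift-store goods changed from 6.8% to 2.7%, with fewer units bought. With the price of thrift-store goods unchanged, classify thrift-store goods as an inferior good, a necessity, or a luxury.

inferior good

Quantity demanded falls as income rises, so η < 0.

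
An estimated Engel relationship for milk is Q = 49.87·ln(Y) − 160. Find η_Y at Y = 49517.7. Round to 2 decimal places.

At Y = 49517.7: Q = 379.099.
dQ/dY = 49.87/Y = 0.00100711 at this income.
η = (dQ/dY)·(Y/Q) = 0.00100711 × (49517.7/379.099) = 0.13.

0.13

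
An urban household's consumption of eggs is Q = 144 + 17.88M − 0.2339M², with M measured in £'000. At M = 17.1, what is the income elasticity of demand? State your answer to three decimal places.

At M = 17.1: Q = 381.3533.
dQ/dM = 17.88 − 0.4678M = 9.88062.
η = (dQ/dM)·(M/Q) = 9.88062 × (17.1/381.3533) = 0.443.

0.443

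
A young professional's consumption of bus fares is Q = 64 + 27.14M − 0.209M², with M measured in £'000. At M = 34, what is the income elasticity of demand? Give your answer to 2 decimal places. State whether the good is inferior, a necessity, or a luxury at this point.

0.59 (necessity)

At M = 34: Q = 745.1560.
dQ/dM = 27.14 − 0.418M = 12.92800.
η = (dQ/dM)·(M/Q) = 12.92800 × (34/745.1560) = 0.59.
0 < η < 1 ⇒ necessity.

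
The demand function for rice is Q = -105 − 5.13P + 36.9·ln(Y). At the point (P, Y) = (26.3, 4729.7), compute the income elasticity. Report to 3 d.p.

At P = 26.3, Y = 4729.7: Q = 72.315.
Holding P constant, ∂Q/∂Y = 36.9/Y = 0.00780176.
η_Y = (∂Q/∂Y)·(Y/Q) = 0.00780176 × (4729.7/72.315) = 0.510.

0.510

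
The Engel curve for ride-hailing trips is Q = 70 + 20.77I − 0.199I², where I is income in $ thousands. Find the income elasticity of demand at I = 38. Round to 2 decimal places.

0.38

At I = 38: Q = 571.9040.
dQ/dI = 20.77 − 0.398I = 5.64600.
η = (dQ/dI)·(I/Q) = 5.64600 × (38/571.9040) = 0.38.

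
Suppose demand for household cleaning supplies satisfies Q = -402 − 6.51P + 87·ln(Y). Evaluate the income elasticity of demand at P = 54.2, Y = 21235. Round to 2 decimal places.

0.78

At P = 54.2, Y = 21235: Q = 111.974.
Holding P constant, ∂Q/∂Y = 87/Y = 0.00409701.
η_Y = (∂Q/∂Y)·(Y/Q) = 0.00409701 × (21235/111.974) = 0.78.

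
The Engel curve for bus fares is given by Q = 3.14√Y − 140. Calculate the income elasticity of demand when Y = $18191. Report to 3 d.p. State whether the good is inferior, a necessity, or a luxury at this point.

0.747 (necessity)

At Y = 18191: Q = 283.504.
dQ/dY = 3.14/(2√Y) = 0.0116405 at this income.
η = (dQ/dY)·(Y/Q) = 0.0116405 × (18191/283.504) = 0.747.
Since 0 < η < 1, the good is a necessity.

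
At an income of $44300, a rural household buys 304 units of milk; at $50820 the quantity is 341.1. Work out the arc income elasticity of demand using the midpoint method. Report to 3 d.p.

ΔQ = 341.1 − 304 = 37.1; midpoint Q̄ = (304 + 341.1)/2 = 322.55.
ΔI = 50820 − 44300 = 6520; midpoint Ī = (44300 + 50820)/2 = 47560.
η = (ΔQ/Q̄) ÷ (ΔI/Ī) = (37.1/322.55) ÷ (6520/47560) = 0.839.

0.839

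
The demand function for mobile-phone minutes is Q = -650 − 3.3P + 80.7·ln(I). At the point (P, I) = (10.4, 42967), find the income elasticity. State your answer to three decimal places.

At P = 10.4, I = 42967: Q = 176.603.
Holding P constant, ∂Q/∂I = 80.7/I = 0.00187819.
η_I = (∂Q/∂I)·(I/Q) = 0.00187819 × (42967/176.603) = 0.457.

0.457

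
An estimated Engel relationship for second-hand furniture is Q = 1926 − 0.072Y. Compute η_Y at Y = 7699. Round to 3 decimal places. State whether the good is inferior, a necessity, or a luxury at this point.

-0.404 (inferior good)

At Y = 7699: Q = 1371.672.
dQ/dY = −0.072.
η = (dQ/dY)·(Y/Q) = -0.072 × (7699/1371.672) = -0.404.
Since η < 0, the good is an inferior good.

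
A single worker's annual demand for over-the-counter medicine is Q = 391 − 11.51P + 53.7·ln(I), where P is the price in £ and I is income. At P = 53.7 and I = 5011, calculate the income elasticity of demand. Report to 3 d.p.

0.233

At P = 53.7, I = 5011: Q = 230.404.
Holding P constant, ∂Q/∂I = 53.7/I = 0.0107164.
η_I = (∂Q/∂I)·(I/Q) = 0.0107164 × (5011/230.404) = 0.233.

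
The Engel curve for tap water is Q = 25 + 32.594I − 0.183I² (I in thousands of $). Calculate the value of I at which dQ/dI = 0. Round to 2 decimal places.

89.05

dQ/dI = 32.594 − 0.366I.
The good is inferior where dQ/dI < 0. Setting dQ/dI = 0 gives I = 32.594 / 0.366 = 89.05.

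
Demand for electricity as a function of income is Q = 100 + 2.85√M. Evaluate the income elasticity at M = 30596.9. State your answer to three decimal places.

At M = 30596.9: Q = 598.521.
dQ/dM = 2.85/(2√M) = 0.0081466 at this income.
η = (dQ/dM)·(M/Q) = 0.0081466 × (30596.9/598.521) = 0.416.

0.416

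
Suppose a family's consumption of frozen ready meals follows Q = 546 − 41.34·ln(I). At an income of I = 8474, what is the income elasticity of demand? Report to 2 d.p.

-0.24

At I = 8474: Q = 172.090.
dQ/dI = -41.34/I = -0.00487845 at this income.
η = (dQ/dI)·(I/Q) = -0.00487845 × (8474/172.090) = -0.24.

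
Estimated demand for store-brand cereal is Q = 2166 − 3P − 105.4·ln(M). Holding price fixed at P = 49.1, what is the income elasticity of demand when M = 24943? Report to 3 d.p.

At P = 49.1, M = 24943: Q = 951.594.
Holding P constant, ∂Q/∂M = -105.4/M = -0.00422563.
η_M = (∂Q/∂M)·(M/Q) = -0.00422563 × (24943/951.594) = -0.111.

-0.111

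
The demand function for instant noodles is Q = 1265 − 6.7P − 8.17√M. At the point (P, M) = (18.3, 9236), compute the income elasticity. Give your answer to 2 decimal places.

-1.10

At P = 18.3, M = 9236: Q = 357.219.
Holding P constant, ∂Q/∂M = -8.17/(2√M) = -0.042506.
η_M = (∂Q/∂M)·(M/Q) = -0.042506 × (9236/357.219) = -1.10.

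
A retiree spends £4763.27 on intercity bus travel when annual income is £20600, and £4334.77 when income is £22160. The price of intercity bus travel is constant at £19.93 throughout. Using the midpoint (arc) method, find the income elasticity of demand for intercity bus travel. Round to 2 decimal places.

-1.29

With a constant price, Q₁ = 4763.27/19.93 = 239.000 and Q₂ = 4334.77/19.93 = 217.500 (equivalently, work directly with expenditure since P cancels).
Midpoint %ΔQ = (4334.77 − 4763.27)/4549.02 = -0.09420; midpoint %ΔI = (22160 − 20600)/21380 = 0.07297.
η = -0.09420 / 0.07297 = -1.29.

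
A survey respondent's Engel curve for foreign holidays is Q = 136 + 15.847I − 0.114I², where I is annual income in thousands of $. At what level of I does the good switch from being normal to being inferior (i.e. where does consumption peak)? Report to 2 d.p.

dQ/dI = 15.847 − 0.228I.
The good is inferior where dQ/dI < 0. Setting dQ/dI = 0 gives I = 15.847 / 0.228 = 69.50.

69.50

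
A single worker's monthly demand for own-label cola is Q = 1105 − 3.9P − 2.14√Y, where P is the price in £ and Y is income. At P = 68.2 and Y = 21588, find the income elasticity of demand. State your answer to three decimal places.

At P = 68.2, Y = 21588: Q = 524.593.
Holding P constant, ∂Q/∂Y = -2.14/(2√Y) = -0.00728245.
η_Y = (∂Q/∂Y)·(Y/Q) = -0.00728245 × (21588/524.593) = -0.300.

-0.300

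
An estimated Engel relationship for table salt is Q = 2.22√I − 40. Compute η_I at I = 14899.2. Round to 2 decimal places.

0.59

At I = 14899.2: Q = 230.978.
dQ/dI = 2.22/(2√I) = 0.00909372 at this income.
η = (dQ/dI)·(I/Q) = 0.00909372 × (14899.2/230.978) = 0.59.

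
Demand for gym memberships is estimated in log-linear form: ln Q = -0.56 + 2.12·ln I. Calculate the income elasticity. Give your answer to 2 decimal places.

2.12

In a log-linear demand, the coefficient on ln I is the income elasticity.
So η = 2.12.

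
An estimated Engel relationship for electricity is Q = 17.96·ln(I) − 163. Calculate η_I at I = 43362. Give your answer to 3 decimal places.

0.624

At I = 43362: Q = 28.765.
dQ/dI = 17.96/I = 0.000414188 at this income.
η = (dQ/dI)·(I/Q) = 0.000414188 × (43362/28.765) = 0.624.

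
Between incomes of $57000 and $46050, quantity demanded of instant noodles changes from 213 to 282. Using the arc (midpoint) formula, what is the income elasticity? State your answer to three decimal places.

ΔQ = 282 − 213 = 69; midpoint Q̄ = (213 + 282)/2 = 247.5.
ΔI = 46050 − 57000 = -10950; midpoint Ī = (57000 + 46050)/2 = 51525.
η = (ΔQ/Q̄) ÷ (ΔI/Ī) = (69/247.5) ÷ (-10950/51525) = -1.312.

-1.312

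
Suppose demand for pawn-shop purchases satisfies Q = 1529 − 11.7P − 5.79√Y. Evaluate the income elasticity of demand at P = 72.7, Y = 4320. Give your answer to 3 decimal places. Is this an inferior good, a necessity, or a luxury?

-0.639 (inferior good)

At P = 72.7, Y = 4320: Q = 297.852.
Holding P constant, ∂Q/∂Y = -5.79/(2√Y) = -0.044046.
η_Y = (∂Q/∂Y)·(Y/Q) = -0.044046 × (4320/297.852) = -0.639.
Since η < 0, this is an inferior good.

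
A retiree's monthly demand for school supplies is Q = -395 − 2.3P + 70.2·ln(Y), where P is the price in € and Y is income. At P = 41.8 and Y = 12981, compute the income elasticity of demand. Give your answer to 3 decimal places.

At P = 41.8, Y = 12981: Q = 173.741.
Holding P constant, ∂Q/∂Y = 70.2/Y = 0.0054079.
η_Y = (∂Q/∂Y)·(Y/Q) = 0.0054079 × (12981/173.741) = 0.404.

0.404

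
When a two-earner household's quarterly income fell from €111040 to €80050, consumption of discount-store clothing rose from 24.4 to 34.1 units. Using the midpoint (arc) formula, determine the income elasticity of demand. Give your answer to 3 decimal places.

ΔQ = 34.1 − 24.4 = 9.7; midpoint Q̄ = (24.4 + 34.1)/2 = 29.25.
ΔI = 80050 − 111040 = -30990; midpoint Ī = (111040 + 80050)/2 = 95545.
η = (ΔQ/Q̄) ÷ (ΔI/Ī) = (9.7/29.25) ÷ (-30990/95545) = -1.022.

-1.022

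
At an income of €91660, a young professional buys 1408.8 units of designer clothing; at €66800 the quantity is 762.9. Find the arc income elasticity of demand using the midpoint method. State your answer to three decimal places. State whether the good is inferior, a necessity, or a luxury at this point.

1.896 (luxury)

ΔQ = 762.9 − 1408.8 = -645.9; midpoint Q̄ = (1408.8 + 762.9)/2 = 1085.85.
ΔI = 66800 − 91660 = -24860; midpoint Ī = (91660 + 66800)/2 = 79230.
η = (ΔQ/Q̄) ÷ (ΔI/Ī) = (-645.9/1085.85) ÷ (-24860/79230) = 1.896.
η > 1 ⇒ luxury.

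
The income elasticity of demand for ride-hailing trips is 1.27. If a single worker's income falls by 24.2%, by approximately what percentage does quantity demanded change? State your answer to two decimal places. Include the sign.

-30.73%

%ΔQ ≈ η × %ΔI = 1.27 × (-24.2%) = -30.73%.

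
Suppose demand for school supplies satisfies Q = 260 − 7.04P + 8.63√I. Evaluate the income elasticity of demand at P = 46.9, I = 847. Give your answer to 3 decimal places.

0.694

At P = 46.9, I = 847: Q = 180.985.
Holding P constant, ∂Q/∂I = 8.63/(2√I) = 0.148265.
η_I = (∂Q/∂I)·(I/Q) = 0.148265 × (847/180.985) = 0.694.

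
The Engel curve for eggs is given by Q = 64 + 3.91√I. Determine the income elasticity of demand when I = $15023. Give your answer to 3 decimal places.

At I = 15023: Q = 543.242.
dQ/dI = 3.91/(2√I) = 0.0159503 at this income.
η = (dQ/dI)·(I/Q) = 0.0159503 × (15023/543.242) = 0.441.

0.441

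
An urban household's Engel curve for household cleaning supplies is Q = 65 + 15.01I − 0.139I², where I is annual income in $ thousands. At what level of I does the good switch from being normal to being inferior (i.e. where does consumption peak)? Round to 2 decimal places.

dQ/dI = 15.01 − 0.278I.
The good is inferior where dQ/dI < 0. Setting dQ/dI = 0 gives I = 15.01 / 0.278 = 53.99.

53.99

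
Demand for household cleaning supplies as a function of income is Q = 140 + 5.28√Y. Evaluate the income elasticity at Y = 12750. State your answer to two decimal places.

At Y = 12750: Q = 736.196.
dQ/dY = 5.28/(2√Y) = 0.0233802 at this income.
η = (dQ/dY)·(Y/Q) = 0.0233802 × (12750/736.196) = 0.40.

0.40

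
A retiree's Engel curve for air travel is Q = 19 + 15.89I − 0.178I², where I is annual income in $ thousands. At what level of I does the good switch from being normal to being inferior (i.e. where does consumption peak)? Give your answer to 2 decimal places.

44.63

dQ/dI = 15.89 − 0.356I.
The good is inferior where dQ/dI < 0. Setting dQ/dI = 0 gives I = 15.89 / 0.356 = 44.63.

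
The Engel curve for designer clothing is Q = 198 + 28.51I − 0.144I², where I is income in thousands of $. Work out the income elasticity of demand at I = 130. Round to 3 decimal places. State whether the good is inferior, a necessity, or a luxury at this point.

-0.789 (inferior good)

At I = 130: Q = 1470.7000.
dQ/dI = 28.51 − 0.288I = -8.93000.
η = (dQ/dI)·(I/Q) = -8.93000 × (130/1470.7000) = -0.789.
η < 0 ⇒ inferior good.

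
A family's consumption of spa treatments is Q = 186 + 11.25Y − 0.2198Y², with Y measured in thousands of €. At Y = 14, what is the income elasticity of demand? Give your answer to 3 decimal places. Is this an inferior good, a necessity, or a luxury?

At Y = 14: Q = 300.4192.
dQ/dY = 11.25 − 0.4396Y = 5.09560.
η = (dQ/dY)·(Y/Q) = 5.09560 × (14/300.4192) = 0.237.
0 < η < 1 ⇒ necessity.

0.237 (necessity)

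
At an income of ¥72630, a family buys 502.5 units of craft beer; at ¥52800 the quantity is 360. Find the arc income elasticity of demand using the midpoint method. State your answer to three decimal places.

1.045

ΔQ = 360 − 502.5 = -142.5; midpoint Q̄ = (502.5 + 360)/2 = 431.25.
ΔI = 52800 − 72630 = -19830; midpoint Ī = (72630 + 52800)/2 = 62715.
η = (ΔQ/Q̄) ÷ (ΔI/Ī) = (-142.5/431.25) ÷ (-19830/62715) = 1.045.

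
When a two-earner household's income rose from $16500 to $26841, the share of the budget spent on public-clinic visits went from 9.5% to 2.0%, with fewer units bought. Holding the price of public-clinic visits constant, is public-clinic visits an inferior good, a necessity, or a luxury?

inferior good

Quantity demanded falls as income rises, so η < 0.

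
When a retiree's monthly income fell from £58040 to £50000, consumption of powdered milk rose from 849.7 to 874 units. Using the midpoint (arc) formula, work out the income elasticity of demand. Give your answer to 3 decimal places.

-0.189

ΔQ = 874 − 849.7 = 24.3; midpoint Q̄ = (849.7 + 874)/2 = 861.85.
ΔI = 50000 − 58040 = -8040; midpoint Ī = (58040 + 50000)/2 = 54020.
η = (ΔQ/Q̄) ÷ (ΔI/Ī) = (24.3/861.85) ÷ (-8040/54020) = -0.189.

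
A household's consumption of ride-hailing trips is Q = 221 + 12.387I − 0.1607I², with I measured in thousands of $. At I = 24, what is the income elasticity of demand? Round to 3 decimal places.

At I = 24: Q = 425.7248.
dQ/dI = 12.387 − 0.3214I = 4.67340.
η = (dQ/dI)·(I/Q) = 4.67340 × (24/425.7248) = 0.263.

0.263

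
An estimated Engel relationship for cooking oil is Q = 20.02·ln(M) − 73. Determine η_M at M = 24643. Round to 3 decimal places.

At M = 24643: Q = 129.447.
dQ/dM = 20.02/M = 0.000812401 at this income.
η = (dQ/dM)·(M/Q) = 0.000812401 × (24643/129.447) = 0.155.

0.155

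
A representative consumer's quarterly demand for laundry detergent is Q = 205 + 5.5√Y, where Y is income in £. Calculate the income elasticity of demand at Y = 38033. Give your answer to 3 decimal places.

0.420

At Y = 38033: Q = 1277.613.
dQ/dY = 5.5/(2√Y) = 0.0141011 at this income.
η = (dQ/dY)·(Y/Q) = 0.0141011 × (38033/1277.613) = 0.420.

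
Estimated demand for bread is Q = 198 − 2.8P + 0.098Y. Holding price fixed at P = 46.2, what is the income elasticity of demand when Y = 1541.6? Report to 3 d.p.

0.688

At P = 46.2, Y = 1541.6: Q = 219.717.
Holding P constant, ∂Q/∂Y = 0.098.
η_Y = (∂Q/∂Y)·(Y/Q) = 0.098 × (1541.6/219.717) = 0.688.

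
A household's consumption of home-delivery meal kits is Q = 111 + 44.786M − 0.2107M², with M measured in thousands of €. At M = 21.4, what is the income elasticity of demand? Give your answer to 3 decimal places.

At M = 21.4: Q = 972.9282.
dQ/dM = 44.786 − 0.4214M = 35.76804.
η = (dQ/dM)·(M/Q) = 35.76804 × (21.4/972.9282) = 0.787.

0.787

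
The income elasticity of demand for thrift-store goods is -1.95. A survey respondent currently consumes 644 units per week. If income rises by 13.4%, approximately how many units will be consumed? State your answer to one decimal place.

%ΔQ ≈ η × %ΔI = -1.95 × 13.4% = -26.13%.
New Q ≈ 644 × (1 − 0.2613) = 475.7.

475.7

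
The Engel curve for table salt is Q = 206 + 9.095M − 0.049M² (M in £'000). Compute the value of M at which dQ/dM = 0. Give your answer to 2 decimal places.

dQ/dM = 9.095 − 0.098M.
The good is inferior where dQ/dM < 0. Setting dQ/dM = 0 gives M = 9.095 / 0.098 = 92.81.

92.81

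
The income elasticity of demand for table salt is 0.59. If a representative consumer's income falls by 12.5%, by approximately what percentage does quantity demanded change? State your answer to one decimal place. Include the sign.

%ΔQ ≈ η × %ΔI = 0.59 × (-12.5%) = -7.4%.

-7.4%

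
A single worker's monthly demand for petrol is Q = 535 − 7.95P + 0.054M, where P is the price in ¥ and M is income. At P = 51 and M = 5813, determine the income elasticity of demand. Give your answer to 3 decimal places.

At P = 51, M = 5813: Q = 443.452.
Holding P constant, ∂Q/∂M = 0.054.
η_M = (∂Q/∂M)·(M/Q) = 0.054 × (5813/443.452) = 0.708.

0.708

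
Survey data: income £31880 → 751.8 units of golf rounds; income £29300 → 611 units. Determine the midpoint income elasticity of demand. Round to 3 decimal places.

ΔQ = 611 − 751.8 = -140.8; midpoint Q̄ = (751.8 + 611)/2 = 681.4.
ΔI = 29300 − 31880 = -2580; midpoint Ī = (31880 + 29300)/2 = 30590.
η = (ΔQ/Q̄) ÷ (ΔI/Ī) = (-140.8/681.4) ÷ (-2580/30590) = 2.450.

2.450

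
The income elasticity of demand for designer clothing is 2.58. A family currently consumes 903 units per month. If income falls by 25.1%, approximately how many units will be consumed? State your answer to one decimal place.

%ΔQ ≈ η × %ΔI = 2.58 × (-25.1%) = -64.758%.
New Q ≈ 903 × (1 − 0.64758) = 318.2.

318.2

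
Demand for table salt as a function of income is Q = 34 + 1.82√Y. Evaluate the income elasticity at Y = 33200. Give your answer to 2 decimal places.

0.45

At Y = 33200: Q = 365.620.
dQ/dY = 1.82/(2√Y) = 0.00499427 at this income.
η = (dQ/dY)·(Y/Q) = 0.00499427 × (33200/365.620) = 0.45.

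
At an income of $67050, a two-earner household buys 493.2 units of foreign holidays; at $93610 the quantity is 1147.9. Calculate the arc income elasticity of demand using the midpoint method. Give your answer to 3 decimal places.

2.413

ΔQ = 1147.9 − 493.2 = 654.7; midpoint Q̄ = (493.2 + 1147.9)/2 = 820.55.
ΔI = 93610 − 67050 = 26560; midpoint Ī = (67050 + 93610)/2 = 80330.
η = (ΔQ/Q̄) ÷ (ΔI/Ī) = (654.7/820.55) ÷ (26560/80330) = 2.413.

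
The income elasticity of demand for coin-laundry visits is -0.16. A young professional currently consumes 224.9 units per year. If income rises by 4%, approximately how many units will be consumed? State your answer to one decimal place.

223.5

%ΔQ ≈ η × %ΔI = -0.16 × 4% = -0.64%.
New Q ≈ 224.9 × (1 − 0.0064) = 223.5.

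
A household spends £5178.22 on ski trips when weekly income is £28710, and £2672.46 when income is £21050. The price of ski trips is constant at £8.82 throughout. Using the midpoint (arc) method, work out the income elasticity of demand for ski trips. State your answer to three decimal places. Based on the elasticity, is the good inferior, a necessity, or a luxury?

2.073 (luxury)

With a constant price, Q₁ = 5178.22/8.82 = 587.100 and Q₂ = 2672.46/8.82 = 303.000 (equivalently, work directly with expenditure since P cancels).
Midpoint %ΔQ = (2672.46 − 5178.22)/3925.34 = -0.63835; midpoint %ΔI = (21050 − 28710)/24880 = -0.30788.
η = -0.63835 / -0.30788 = 2.073.
η > 1 ⇒ luxury.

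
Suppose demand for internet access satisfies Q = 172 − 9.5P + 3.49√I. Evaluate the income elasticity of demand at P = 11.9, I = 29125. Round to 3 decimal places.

0.455

At P = 11.9, I = 29125: Q = 654.555.
Holding P constant, ∂Q/∂I = 3.49/(2√I) = 0.010225.
η_I = (∂Q/∂I)·(I/Q) = 0.010225 × (29125/654.555) = 0.455.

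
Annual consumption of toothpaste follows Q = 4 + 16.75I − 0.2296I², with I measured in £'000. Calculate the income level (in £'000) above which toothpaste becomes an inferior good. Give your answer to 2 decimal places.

36.48

dQ/dI = 16.75 − 0.4592I.
The good is inferior where dQ/dI < 0. Setting dQ/dI = 0 gives I = 16.75 / 0.4592 = 36.48.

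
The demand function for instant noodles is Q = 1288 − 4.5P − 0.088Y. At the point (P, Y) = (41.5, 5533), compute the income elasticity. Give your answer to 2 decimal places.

-0.79

At P = 41.5, Y = 5533: Q = 614.346.
Holding P constant, ∂Q/∂Y = −0.088.
η_Y = (∂Q/∂Y)·(Y/Q) = -0.088 × (5533/614.346) = -0.79.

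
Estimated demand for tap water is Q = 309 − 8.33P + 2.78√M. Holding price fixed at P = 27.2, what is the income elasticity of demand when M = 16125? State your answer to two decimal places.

0.41

At P = 27.2, M = 16125: Q = 435.440.
Holding P constant, ∂Q/∂M = 2.78/(2√M) = 0.0109462.
η_M = (∂Q/∂M)·(M/Q) = 0.0109462 × (16125/435.440) = 0.41.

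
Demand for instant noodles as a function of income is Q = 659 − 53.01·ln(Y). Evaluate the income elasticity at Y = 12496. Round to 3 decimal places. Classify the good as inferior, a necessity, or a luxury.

-0.334 (inferior good)

At Y = 12496: Q = 158.948.
dQ/dY = -53.01/Y = -0.00424216 at this income.
η = (dQ/dY)·(Y/Q) = -0.00424216 × (12496/158.948) = -0.334.
Since η < 0, the good is an inferior good.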